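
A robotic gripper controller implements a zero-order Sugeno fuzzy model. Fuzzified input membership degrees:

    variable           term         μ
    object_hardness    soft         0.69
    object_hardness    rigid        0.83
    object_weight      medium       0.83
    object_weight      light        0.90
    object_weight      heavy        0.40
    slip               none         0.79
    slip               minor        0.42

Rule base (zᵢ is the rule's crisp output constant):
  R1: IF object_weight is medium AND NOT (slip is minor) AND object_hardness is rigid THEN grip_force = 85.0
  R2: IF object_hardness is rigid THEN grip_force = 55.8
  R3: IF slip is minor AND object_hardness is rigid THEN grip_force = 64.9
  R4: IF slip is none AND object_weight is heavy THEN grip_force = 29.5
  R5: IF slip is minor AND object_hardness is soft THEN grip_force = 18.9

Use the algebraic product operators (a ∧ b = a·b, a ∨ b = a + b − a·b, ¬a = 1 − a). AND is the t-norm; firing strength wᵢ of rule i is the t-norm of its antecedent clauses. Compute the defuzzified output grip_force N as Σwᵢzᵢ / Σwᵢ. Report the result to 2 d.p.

53.89

R1 (z=85.0): medium=0.83, ¬minor=1−0.42=0.58, rigid=0.83; AND[a·b] → w = 0.3996
R2 (z=55.8): rigid=0.83 → w = 0.8300
R3 (z=64.9): minor=0.42, rigid=0.83; AND[a·b] → w = 0.3486
R4 (z=29.5): none=0.79, heavy=0.40; AND[a·b] → w = 0.3160
R5 (z=18.9): minor=0.42, soft=0.69; AND[a·b] → w = 0.2898
Weighted average = (0.3996·85.0 + 0.8300·55.8 + 0.3486·64.9 + 0.3160·29.5 + 0.2898·18.9) / (0.3996 + 0.8300 + 0.3486 + 0.3160 + 0.2898)
  = 117.7001 / 2.1840 = 53.89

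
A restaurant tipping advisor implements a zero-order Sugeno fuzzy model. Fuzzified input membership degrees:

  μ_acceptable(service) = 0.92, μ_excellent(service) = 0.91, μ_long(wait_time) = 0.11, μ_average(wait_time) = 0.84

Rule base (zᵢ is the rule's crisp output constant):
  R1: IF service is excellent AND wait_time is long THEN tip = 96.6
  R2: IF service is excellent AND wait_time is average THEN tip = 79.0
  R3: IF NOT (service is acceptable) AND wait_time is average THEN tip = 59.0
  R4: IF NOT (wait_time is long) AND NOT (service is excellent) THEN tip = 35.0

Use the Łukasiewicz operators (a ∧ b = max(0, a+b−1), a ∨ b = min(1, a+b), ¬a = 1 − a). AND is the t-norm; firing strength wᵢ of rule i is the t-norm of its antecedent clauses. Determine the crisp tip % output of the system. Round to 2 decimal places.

R1 (z=96.6): excellent=0.91, long=0.11; AND[max(0, a+b−1)] → w = 0.02
R2 (z=79.0): excellent=0.91, average=0.84; AND[max(0, a+b−1)] → w = 0.75
R3 (z=59.0): ¬acceptable=1−0.92=0.08, average=0.84; AND[max(0, a+b−1)] → w = 0.00
R4 (z=35.0): ¬long=1−0.11=0.89, ¬excellent=1−0.91=0.09; AND[max(0, a+b−1)] → w = 0.00
Weighted average = (0.02·96.6 + 0.75·79.0 + 0.00·59.0 + 0.00·35.0) / (0.02 + 0.75 + 0.00 + 0.00)
  = 61.1820 / 0.7700 = 79.46

79.46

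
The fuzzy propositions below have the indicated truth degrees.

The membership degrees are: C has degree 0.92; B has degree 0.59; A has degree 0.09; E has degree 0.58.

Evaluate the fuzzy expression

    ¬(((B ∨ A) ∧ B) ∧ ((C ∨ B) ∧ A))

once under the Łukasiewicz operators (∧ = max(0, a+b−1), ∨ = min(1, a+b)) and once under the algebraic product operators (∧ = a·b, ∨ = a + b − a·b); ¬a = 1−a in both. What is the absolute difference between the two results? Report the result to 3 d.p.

Under Łukasiewicz:
  B ∨ A = min(1, a+b) on (0.59, 0.09) = 0.68
  (B ∨ A) ∧ B = max(0, a+b−1) on (0.68, 0.59) = 0.27
  C ∨ B = min(1, a+b) on (0.92, 0.59) = 1.00
  (C ∨ B) ∧ A = max(0, a+b−1) on (1.00, 0.09) = 0.09
  ((B ∨ A) ∧ B) ∧ ((C ∨ B) ∧ A) = max(0, a+b−1) on (0.27, 0.09) = 0.00
  ¬(((B ∨ A) ∧ B) ∧ ((C ∨ B) ∧ A)) = 1 − 0.00 = 1.00
  → value = 1.0000
Under algebraic product:
  B ∨ A = a + b − a·b on (0.5900, 0.0900) = 0.6269
  (B ∨ A) ∧ B = a·b on (0.6269, 0.5900) = 0.3699
  C ∨ B = a + b − a·b on (0.9200, 0.5900) = 0.9672
  (C ∨ B) ∧ A = a·b on (0.9672, 0.0900) = 0.0870
  ((B ∨ A) ∧ B) ∧ ((C ∨ B) ∧ A) = a·b on (0.3699, 0.0870) = 0.0322
  ¬(((B ∨ A) ∧ B) ∧ ((C ∨ B) ∧ A)) = 1 − 0.0322 = 0.9678
  → value = 0.9678
|1.0000 − 0.9678| = 0.032

0.032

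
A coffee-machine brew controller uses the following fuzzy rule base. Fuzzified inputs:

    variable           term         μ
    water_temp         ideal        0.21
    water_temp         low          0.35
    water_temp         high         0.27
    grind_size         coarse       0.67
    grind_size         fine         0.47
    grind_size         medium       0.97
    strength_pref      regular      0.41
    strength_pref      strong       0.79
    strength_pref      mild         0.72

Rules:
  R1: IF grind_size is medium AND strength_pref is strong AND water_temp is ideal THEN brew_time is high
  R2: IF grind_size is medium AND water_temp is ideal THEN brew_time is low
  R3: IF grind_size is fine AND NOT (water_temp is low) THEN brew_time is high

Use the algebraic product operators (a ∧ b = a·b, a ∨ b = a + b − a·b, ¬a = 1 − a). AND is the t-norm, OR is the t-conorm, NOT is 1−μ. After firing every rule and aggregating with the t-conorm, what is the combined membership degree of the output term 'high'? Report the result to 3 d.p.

R1: medium=0.97, strong=0.79, ideal=0.21; AND[a·b] → w = 0.1609
R2: medium=0.97, ideal=0.21; AND[a·b] → w = 0.2037
R3: fine=0.47, ¬low=1−0.35=0.65; AND[a·b] → w = 0.3055
Rules with consequent 'high': {R1, R3} → strengths 0.1609, 0.3055
Aggregate via t-conorm [a + b − a·b]: 0.4173

0.417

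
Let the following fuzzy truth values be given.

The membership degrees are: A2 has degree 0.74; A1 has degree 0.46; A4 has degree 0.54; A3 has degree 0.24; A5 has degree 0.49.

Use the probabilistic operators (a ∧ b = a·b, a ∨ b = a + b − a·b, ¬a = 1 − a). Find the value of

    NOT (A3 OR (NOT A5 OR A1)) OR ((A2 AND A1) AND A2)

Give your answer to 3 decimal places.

NOT A5 = 1 − 0.4900 = 0.5100
NOT A5 OR A1 = a + b − a·b on (0.5100, 0.4600) = 0.7354
A3 OR (NOT A5 OR A1) = a + b − a·b on (0.2400, 0.7354) = 0.7989
NOT (A3 OR (NOT A5 OR A1)) = 1 − 0.7989 = 0.2011
A2 AND A1 = a·b on (0.7400, 0.4600) = 0.3404
(A2 AND A1) AND A2 = a·b on (0.3404, 0.7400) = 0.2519
NOT (A3 OR (NOT A5 OR A1)) OR ((A2 AND A1) AND A2) = a + b − a·b on (0.2011, 0.2519) = 0.4023

0.402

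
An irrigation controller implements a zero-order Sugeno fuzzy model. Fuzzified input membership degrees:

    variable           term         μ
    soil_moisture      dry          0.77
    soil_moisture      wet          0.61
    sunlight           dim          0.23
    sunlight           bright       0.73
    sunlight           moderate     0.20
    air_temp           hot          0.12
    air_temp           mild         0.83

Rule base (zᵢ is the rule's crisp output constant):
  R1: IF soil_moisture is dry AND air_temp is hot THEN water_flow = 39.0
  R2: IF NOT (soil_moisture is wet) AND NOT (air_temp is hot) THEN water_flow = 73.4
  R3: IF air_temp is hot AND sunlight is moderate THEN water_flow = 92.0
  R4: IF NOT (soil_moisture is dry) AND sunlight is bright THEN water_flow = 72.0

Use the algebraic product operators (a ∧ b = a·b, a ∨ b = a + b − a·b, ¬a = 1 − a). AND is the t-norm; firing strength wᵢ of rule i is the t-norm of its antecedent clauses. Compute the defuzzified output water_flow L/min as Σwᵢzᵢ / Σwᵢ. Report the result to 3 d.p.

R1 (z=39.0): dry=0.77, hot=0.12; AND[a·b] → w = 0.0924
R2 (z=73.4): ¬wet=1−0.61=0.39, ¬hot=1−0.12=0.88; AND[a·b] → w = 0.3432
R3 (z=92.0): hot=0.12, moderate=0.20; AND[a·b] → w = 0.0240
R4 (z=72.0): ¬dry=1−0.77=0.23, bright=0.73; AND[a·b] → w = 0.1679
Weighted average = (0.0924·39.0 + 0.3432·73.4 + 0.0240·92.0 + 0.1679·72.0) / (0.0924 + 0.3432 + 0.0240 + 0.1679)
  = 43.0913 / 0.6275 = 68.671

68.671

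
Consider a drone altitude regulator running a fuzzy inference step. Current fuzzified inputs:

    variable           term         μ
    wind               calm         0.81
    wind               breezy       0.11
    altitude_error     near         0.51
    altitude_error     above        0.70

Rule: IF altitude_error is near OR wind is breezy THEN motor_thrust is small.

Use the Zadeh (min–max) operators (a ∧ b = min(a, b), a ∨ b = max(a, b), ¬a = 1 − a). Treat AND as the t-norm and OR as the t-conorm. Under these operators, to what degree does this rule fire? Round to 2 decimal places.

0.51

firing strength: near=0.51, breezy=0.11; OR[max(a, b)] → w = 0.51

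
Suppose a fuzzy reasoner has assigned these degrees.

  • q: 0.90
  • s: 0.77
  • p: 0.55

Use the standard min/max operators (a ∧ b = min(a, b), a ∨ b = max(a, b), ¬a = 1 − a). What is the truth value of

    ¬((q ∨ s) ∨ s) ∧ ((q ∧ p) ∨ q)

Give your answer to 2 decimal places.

0.10

q ∨ s = max(a, b) on (0.90, 0.77) = 0.90
(q ∨ s) ∨ s = max(a, b) on (0.90, 0.77) = 0.90
¬((q ∨ s) ∨ s) = 1 − 0.90 = 0.10
q ∧ p = min(a, b) on (0.90, 0.55) = 0.55
(q ∧ p) ∨ q = max(a, b) on (0.55, 0.90) = 0.90
¬((q ∨ s) ∨ s) ∧ ((q ∧ p) ∨ q) = min(a, b) on (0.10, 0.90) = 0.10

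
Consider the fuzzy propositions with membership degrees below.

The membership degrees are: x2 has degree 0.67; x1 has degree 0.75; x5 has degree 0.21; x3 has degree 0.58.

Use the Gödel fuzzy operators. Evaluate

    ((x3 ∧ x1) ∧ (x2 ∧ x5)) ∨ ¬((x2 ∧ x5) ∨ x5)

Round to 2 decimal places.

0.79

x3 ∧ x1 = min(a, b) on (0.58, 0.75) = 0.58
x2 ∧ x5 = min(a, b) on (0.67, 0.21) = 0.21
(x3 ∧ x1) ∧ (x2 ∧ x5) = min(a, b) on (0.58, 0.21) = 0.21
x2 ∧ x5 = min(a, b) on (0.67, 0.21) = 0.21
(x2 ∧ x5) ∨ x5 = max(a, b) on (0.21, 0.21) = 0.21
¬((x2 ∧ x5) ∨ x5) = 1 − 0.21 = 0.79
((x3 ∧ x1) ∧ (x2 ∧ x5)) ∨ ¬((x2 ∧ x5) ∨ x5) = max(a, b) on (0.21, 0.79) = 0.79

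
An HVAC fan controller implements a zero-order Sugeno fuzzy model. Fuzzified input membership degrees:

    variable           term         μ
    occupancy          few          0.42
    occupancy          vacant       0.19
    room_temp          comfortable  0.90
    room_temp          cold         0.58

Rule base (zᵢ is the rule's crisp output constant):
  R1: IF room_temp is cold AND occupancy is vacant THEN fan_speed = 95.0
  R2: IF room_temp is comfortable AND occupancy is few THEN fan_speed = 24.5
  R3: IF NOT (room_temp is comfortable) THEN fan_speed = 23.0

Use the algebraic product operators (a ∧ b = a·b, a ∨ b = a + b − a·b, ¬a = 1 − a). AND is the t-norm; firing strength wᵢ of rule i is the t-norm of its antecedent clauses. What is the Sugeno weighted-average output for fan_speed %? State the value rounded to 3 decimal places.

R1 (z=95.0): cold=0.58, vacant=0.19; AND[a·b] → w = 0.1102
R2 (z=24.5): comfortable=0.90, few=0.42; AND[a·b] → w = 0.3780
R3 (z=23.0): ¬comfortable=1−0.90=0.10 → w = 0.1000
Weighted average = (0.1102·95.0 + 0.3780·24.5 + 0.1000·23.0) / (0.1102 + 0.3780 + 0.1000)
  = 22.0300 / 0.5882 = 37.453

37.453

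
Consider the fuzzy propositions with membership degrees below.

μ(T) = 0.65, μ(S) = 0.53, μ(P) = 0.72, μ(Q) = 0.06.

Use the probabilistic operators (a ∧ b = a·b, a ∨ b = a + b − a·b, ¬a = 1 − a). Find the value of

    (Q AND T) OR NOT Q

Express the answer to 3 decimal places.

0.942

Q AND T = a·b on (0.0600, 0.6500) = 0.0390
NOT Q = 1 − 0.0600 = 0.9400
(Q AND T) OR NOT Q = a + b − a·b on (0.0390, 0.9400) = 0.9423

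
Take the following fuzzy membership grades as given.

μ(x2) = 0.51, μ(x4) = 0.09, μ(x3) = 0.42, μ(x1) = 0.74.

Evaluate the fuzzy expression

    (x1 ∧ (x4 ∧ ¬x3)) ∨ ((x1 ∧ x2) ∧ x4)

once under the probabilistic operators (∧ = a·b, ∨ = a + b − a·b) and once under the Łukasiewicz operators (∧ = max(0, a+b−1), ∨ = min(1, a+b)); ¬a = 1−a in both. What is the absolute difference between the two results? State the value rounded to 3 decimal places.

0.071

Under probabilistic:
  ¬x3 = 1 − 0.4200 = 0.5800
  x4 ∧ ¬x3 = a·b on (0.0900, 0.5800) = 0.0522
  x1 ∧ (x4 ∧ ¬x3) = a·b on (0.7400, 0.0522) = 0.0386
  x1 ∧ x2 = a·b on (0.7400, 0.5100) = 0.3774
  (x1 ∧ x2) ∧ x4 = a·b on (0.3774, 0.0900) = 0.0340
  (x1 ∧ (x4 ∧ ¬x3)) ∨ ((x1 ∧ x2) ∧ x4) = a + b − a·b on (0.0386, 0.0340) = 0.0713
  → value = 0.0713
Under Łukasiewicz:
  ¬x3 = 1 − 0.42 = 0.58
  x4 ∧ ¬x3 = max(0, a+b−1) on (0.09, 0.58) = 0.00
  x1 ∧ (x4 ∧ ¬x3) = max(0, a+b−1) on (0.74, 0.00) = 0.00
  x1 ∧ x2 = max(0, a+b−1) on (0.74, 0.51) = 0.25
  (x1 ∧ x2) ∧ x4 = max(0, a+b−1) on (0.25, 0.09) = 0.00
  (x1 ∧ (x4 ∧ ¬x3)) ∨ ((x1 ∧ x2) ∧ x4) = min(1, a+b) on (0.00, 0.00) = 0.00
  → value = 0.0000
|0.0713 − 0.0000| = 0.071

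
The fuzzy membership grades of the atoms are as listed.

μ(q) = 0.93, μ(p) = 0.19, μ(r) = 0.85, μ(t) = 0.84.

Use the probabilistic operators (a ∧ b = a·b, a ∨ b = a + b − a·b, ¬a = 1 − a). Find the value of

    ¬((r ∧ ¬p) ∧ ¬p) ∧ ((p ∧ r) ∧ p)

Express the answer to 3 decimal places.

0.014

¬p = 1 − 0.1900 = 0.8100
r ∧ ¬p = a·b on (0.8500, 0.8100) = 0.6885
¬p = 1 − 0.1900 = 0.8100
(r ∧ ¬p) ∧ ¬p = a·b on (0.6885, 0.8100) = 0.5577
¬((r ∧ ¬p) ∧ ¬p) = 1 − 0.5577 = 0.4423
p ∧ r = a·b on (0.1900, 0.8500) = 0.1615
(p ∧ r) ∧ p = a·b on (0.1615, 0.1900) = 0.0307
¬((r ∧ ¬p) ∧ ¬p) ∧ ((p ∧ r) ∧ p) = a·b on (0.4423, 0.0307) = 0.0136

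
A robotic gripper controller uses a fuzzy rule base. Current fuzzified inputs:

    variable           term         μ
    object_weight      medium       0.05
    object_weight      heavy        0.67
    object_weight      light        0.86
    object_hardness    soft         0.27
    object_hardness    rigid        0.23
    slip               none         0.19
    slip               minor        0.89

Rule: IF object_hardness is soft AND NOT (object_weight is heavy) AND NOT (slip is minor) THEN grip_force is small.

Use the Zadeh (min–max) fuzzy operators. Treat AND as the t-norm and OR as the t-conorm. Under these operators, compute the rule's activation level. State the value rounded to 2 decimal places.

0.11

firing strength: soft=0.27, ¬heavy=1−0.67=0.33, ¬minor=1−0.89=0.11; AND[min(a, b)] → w = 0.11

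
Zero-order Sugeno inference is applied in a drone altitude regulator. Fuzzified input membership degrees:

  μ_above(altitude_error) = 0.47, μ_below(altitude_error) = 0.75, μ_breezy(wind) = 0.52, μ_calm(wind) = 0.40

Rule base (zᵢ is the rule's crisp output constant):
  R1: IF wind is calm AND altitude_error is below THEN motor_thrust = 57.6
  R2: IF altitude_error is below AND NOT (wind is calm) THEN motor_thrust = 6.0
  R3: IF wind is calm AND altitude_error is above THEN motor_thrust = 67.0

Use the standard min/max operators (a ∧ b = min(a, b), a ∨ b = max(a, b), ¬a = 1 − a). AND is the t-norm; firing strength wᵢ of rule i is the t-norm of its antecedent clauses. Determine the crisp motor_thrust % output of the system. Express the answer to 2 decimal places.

R1 (z=57.6): calm=0.40, below=0.75; AND[min(a, b)] → w = 0.40
R2 (z=6.0): below=0.75, ¬calm=1−0.40=0.60; AND[min(a, b)] → w = 0.60
R3 (z=67.0): calm=0.40, above=0.47; AND[min(a, b)] → w = 0.40
Weighted average = (0.40·57.6 + 0.60·6.0 + 0.40·67.0) / (0.40 + 0.60 + 0.40)
  = 53.4400 / 1.4000 = 38.17

38.17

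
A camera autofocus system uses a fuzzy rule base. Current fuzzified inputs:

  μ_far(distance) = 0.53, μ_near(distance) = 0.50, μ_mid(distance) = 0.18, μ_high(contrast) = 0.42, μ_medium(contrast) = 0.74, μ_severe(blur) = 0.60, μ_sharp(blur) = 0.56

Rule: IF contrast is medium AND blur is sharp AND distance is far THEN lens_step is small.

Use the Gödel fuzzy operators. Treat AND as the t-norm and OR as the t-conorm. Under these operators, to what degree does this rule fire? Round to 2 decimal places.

0.53

firing strength: medium=0.74, sharp=0.56, far=0.53; AND[min(a, b)] → w = 0.53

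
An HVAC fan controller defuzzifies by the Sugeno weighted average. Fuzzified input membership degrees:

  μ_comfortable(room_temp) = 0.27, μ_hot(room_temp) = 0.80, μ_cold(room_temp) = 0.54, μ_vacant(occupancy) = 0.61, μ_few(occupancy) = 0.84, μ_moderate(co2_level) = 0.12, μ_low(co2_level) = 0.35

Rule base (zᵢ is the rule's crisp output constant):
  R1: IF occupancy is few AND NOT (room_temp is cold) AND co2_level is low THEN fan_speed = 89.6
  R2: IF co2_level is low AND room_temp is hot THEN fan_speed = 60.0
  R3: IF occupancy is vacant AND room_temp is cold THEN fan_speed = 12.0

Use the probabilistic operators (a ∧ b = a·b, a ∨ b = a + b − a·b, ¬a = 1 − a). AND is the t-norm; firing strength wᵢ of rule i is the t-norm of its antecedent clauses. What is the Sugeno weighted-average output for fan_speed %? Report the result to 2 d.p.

R1 (z=89.6): few=0.84, ¬cold=1−0.54=0.46, low=0.35; AND[a·b] → w = 0.1352
R2 (z=60.0): low=0.35, hot=0.80; AND[a·b] → w = 0.2800
R3 (z=12.0): vacant=0.61, cold=0.54; AND[a·b] → w = 0.3294
Weighted average = (0.1352·89.6 + 0.2800·60.0 + 0.3294·12.0) / (0.1352 + 0.2800 + 0.3294)
  = 32.8703 / 0.7446 = 44.14

44.14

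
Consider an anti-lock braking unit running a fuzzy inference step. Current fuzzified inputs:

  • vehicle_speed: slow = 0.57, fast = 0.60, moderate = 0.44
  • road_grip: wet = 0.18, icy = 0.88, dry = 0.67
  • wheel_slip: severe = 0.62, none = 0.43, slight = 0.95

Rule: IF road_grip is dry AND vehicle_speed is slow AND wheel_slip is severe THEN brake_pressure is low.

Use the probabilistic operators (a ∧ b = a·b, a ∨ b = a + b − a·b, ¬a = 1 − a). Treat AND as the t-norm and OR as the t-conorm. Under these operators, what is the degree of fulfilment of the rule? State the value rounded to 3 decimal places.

firing strength: dry=0.67, slow=0.57, severe=0.62; AND[a·b] → w = 0.2368

0.237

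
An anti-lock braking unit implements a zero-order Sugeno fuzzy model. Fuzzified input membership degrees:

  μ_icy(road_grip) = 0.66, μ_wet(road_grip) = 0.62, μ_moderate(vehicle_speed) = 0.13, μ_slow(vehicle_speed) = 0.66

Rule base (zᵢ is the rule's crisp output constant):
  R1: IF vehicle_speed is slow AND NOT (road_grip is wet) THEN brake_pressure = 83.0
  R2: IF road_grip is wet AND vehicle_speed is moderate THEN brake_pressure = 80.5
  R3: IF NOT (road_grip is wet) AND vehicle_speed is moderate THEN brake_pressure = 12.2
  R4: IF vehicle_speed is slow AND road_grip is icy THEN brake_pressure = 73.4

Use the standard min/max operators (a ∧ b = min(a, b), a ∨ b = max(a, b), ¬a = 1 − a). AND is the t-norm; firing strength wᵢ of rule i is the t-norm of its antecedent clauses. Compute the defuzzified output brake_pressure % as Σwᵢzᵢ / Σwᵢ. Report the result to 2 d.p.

R1 (z=83.0): slow=0.66, ¬wet=1−0.62=0.38; AND[min(a, b)] → w = 0.38
R2 (z=80.5): wet=0.62, moderate=0.13; AND[min(a, b)] → w = 0.13
R3 (z=12.2): ¬wet=1−0.62=0.38, moderate=0.13; AND[min(a, b)] → w = 0.13
R4 (z=73.4): slow=0.66, icy=0.66; AND[min(a, b)] → w = 0.66
Weighted average = (0.38·83.0 + 0.13·80.5 + 0.13·12.2 + 0.66·73.4) / (0.38 + 0.13 + 0.13 + 0.66)
  = 92.0350 / 1.3000 = 70.80

70.80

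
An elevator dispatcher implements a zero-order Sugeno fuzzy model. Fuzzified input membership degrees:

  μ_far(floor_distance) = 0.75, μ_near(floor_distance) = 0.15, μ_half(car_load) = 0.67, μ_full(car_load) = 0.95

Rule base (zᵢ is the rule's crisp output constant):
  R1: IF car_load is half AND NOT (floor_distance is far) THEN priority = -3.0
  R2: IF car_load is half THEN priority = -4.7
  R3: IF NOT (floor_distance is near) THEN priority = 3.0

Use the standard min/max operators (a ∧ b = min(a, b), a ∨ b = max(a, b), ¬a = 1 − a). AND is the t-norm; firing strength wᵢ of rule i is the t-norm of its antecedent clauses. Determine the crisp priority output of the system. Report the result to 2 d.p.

R1 (z=-3.0): half=0.67, ¬far=1−0.75=0.25; AND[min(a, b)] → w = 0.25
R2 (z=-4.7): half=0.67 → w = 0.67
R3 (z=3.0): ¬near=1−0.15=0.85 → w = 0.85
Weighted average = (0.25·-3.0 + 0.67·-4.7 + 0.85·3.0) / (0.25 + 0.67 + 0.85)
  = -1.3490 / 1.7700 = -0.76

-0.76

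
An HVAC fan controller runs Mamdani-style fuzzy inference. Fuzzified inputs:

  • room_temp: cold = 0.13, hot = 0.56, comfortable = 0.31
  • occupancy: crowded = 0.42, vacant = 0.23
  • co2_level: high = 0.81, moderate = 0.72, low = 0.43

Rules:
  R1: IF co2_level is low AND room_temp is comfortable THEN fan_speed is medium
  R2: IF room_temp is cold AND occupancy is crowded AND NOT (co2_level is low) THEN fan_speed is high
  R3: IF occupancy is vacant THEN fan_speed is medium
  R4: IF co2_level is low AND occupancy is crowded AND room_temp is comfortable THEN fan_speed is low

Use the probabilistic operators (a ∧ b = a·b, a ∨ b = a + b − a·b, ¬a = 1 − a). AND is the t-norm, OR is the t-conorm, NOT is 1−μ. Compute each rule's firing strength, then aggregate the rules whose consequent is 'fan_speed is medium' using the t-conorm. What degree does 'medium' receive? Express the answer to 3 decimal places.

0.333

R1: low=0.43, comfortable=0.31; AND[a·b] → w = 0.1333
R2: cold=0.13, crowded=0.42, ¬low=1−0.43=0.57; AND[a·b] → w = 0.0311
R3: vacant=0.23 → w = 0.2300
R4: low=0.43, crowded=0.42, comfortable=0.31; AND[a·b] → w = 0.0560
Rules with consequent 'medium': {R1, R3} → strengths 0.1333, 0.2300
Aggregate via t-conorm [a + b − a·b]: 0.3326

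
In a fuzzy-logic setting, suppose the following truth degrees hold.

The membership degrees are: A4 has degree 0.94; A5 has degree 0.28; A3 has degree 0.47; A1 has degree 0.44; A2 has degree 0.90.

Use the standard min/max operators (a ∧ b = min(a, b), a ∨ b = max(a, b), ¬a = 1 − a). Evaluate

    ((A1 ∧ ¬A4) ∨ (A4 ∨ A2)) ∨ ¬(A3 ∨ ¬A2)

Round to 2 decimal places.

0.94

¬A4 = 1 − 0.94 = 0.06
A1 ∧ ¬A4 = min(a, b) on (0.44, 0.06) = 0.06
A4 ∨ A2 = max(a, b) on (0.94, 0.90) = 0.94
(A1 ∧ ¬A4) ∨ (A4 ∨ A2) = max(a, b) on (0.06, 0.94) = 0.94
¬A2 = 1 − 0.90 = 0.10
A3 ∨ ¬A2 = max(a, b) on (0.47, 0.10) = 0.47
¬(A3 ∨ ¬A2) = 1 − 0.47 = 0.53
((A1 ∧ ¬A4) ∨ (A4 ∨ A2)) ∨ ¬(A3 ∨ ¬A2) = max(a, b) on (0.94, 0.53) = 0.94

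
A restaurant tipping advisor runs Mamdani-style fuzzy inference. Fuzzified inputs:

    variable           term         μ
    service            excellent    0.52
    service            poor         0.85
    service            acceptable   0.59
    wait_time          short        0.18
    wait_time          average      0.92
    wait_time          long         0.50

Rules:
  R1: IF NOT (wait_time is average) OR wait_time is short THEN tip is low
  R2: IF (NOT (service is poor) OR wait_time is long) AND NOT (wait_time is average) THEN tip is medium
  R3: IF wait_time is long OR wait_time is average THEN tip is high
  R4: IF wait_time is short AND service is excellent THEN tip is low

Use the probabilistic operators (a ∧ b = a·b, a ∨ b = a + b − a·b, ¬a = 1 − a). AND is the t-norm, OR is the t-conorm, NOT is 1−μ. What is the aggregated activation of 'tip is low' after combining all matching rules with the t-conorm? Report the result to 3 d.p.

R1: ¬average=1−0.92=0.08, short=0.18; OR[a + b − a·b] → w = 0.2456
R2: (¬poor=1−0.85=0.15 OR long=0.50) = 0.5750; AND[a·b] with ¬average=1−0.92=0.08 → w = 0.0460
R3: long=0.50, average=0.92; OR[a + b − a·b] → w = 0.9600
R4: short=0.18, excellent=0.52; AND[a·b] → w = 0.0936
Rules with consequent 'low': {R1, R4} → strengths 0.2456, 0.0936
Aggregate via t-conorm [a + b − a·b]: 0.3162

0.316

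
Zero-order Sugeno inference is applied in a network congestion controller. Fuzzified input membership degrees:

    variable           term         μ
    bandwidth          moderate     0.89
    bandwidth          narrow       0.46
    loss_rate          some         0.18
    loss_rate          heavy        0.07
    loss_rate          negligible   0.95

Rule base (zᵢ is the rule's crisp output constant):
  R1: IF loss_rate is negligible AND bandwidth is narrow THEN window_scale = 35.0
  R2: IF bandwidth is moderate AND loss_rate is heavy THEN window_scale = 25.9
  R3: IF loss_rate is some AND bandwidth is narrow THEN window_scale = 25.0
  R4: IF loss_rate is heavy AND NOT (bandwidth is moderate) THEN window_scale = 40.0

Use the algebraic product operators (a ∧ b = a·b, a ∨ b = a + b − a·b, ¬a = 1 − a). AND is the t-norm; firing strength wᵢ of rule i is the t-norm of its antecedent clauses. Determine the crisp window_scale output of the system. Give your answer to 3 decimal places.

32.700

R1 (z=35.0): negligible=0.95, narrow=0.46; AND[a·b] → w = 0.4370
R2 (z=25.9): moderate=0.89, heavy=0.07; AND[a·b] → w = 0.0623
R3 (z=25.0): some=0.18, narrow=0.46; AND[a·b] → w = 0.0828
R4 (z=40.0): heavy=0.07, ¬moderate=1−0.89=0.11; AND[a·b] → w = 0.0077
Weighted average = (0.4370·35.0 + 0.0623·25.9 + 0.0828·25.0 + 0.0077·40.0) / (0.4370 + 0.0623 + 0.0828 + 0.0077)
  = 19.2866 / 0.5898 = 32.700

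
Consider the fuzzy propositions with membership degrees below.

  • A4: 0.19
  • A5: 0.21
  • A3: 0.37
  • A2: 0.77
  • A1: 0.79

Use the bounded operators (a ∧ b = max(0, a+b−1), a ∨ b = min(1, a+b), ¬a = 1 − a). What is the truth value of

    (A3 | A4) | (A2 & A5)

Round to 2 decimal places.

0.56

A3 | A4 = min(1, a+b) on (0.37, 0.19) = 0.56
A2 & A5 = max(0, a+b−1) on (0.77, 0.21) = 0.00
(A3 | A4) | (A2 & A5) = min(1, a+b) on (0.56, 0.00) = 0.56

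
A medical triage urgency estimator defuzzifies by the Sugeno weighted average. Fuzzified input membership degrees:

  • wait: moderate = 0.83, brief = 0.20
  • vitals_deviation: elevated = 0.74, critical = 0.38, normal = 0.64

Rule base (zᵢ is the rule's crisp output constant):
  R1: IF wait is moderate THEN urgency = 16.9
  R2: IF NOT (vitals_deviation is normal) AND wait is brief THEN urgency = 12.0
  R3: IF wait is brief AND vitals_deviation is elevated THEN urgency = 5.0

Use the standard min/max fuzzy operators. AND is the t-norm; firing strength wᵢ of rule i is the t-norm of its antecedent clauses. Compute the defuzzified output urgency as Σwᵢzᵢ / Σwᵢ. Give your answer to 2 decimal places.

14.17

R1 (z=16.9): moderate=0.83 → w = 0.83
R2 (z=12.0): ¬normal=1−0.64=0.36, brief=0.20; AND[min(a, b)] → w = 0.20
R3 (z=5.0): brief=0.20, elevated=0.74; AND[min(a, b)] → w = 0.20
Weighted average = (0.83·16.9 + 0.20·12.0 + 0.20·5.0) / (0.83 + 0.20 + 0.20)
  = 17.4270 / 1.2300 = 14.17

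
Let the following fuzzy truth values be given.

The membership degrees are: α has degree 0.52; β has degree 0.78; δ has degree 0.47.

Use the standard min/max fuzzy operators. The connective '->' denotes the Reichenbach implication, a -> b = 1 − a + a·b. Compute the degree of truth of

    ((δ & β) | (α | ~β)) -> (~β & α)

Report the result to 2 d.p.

0.59

δ & β = min(a, b) on (0.47, 0.78) = 0.47
~β = 1 − 0.78 = 0.22
α | ~β = max(a, b) on (0.52, 0.22) = 0.52
(δ & β) | (α | ~β) = max(a, b) on (0.47, 0.52) = 0.52
~β = 1 − 0.78 = 0.22
~β & α = min(a, b) on (0.22, 0.52) = 0.22
((δ & β) | (α | ~β)) -> (~β & α)  [Reichenbach: 1 − a + a·b] with a=0.52, b=0.22 → 0.59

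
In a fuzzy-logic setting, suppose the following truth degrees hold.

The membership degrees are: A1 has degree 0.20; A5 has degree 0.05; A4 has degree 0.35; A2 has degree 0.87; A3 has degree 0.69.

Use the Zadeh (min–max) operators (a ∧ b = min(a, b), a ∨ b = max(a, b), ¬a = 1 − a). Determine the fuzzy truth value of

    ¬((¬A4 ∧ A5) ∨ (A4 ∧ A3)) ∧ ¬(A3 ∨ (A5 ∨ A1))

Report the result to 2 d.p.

¬A4 = 1 − 0.35 = 0.65
¬A4 ∧ A5 = min(a, b) on (0.65, 0.05) = 0.05
A4 ∧ A3 = min(a, b) on (0.35, 0.69) = 0.35
(¬A4 ∧ A5) ∨ (A4 ∧ A3) = max(a, b) on (0.05, 0.35) = 0.35
¬((¬A4 ∧ A5) ∨ (A4 ∧ A3)) = 1 − 0.35 = 0.65
A5 ∨ A1 = max(a, b) on (0.05, 0.20) = 0.20
A3 ∨ (A5 ∨ A1) = max(a, b) on (0.69, 0.20) = 0.69
¬(A3 ∨ (A5 ∨ A1)) = 1 − 0.69 = 0.31
¬((¬A4 ∧ A5) ∨ (A4 ∧ A3)) ∧ ¬(A3 ∨ (A5 ∨ A1)) = min(a, b) on (0.65, 0.31) = 0.31

0.31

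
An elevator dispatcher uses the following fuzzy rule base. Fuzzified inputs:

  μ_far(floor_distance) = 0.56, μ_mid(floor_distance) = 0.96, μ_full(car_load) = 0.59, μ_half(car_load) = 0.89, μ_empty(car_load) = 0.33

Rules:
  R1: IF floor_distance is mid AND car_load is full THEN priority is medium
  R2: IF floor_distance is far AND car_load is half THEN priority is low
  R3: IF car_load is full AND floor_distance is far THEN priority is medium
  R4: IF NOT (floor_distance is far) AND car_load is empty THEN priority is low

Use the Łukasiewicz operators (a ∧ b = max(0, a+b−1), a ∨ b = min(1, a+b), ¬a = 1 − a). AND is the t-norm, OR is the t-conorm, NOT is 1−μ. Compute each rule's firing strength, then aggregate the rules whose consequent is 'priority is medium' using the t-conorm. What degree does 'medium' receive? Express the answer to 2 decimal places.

R1: mid=0.96, full=0.59; AND[max(0, a+b−1)] → w = 0.55
R2: far=0.56, half=0.89; AND[max(0, a+b−1)] → w = 0.45
R3: full=0.59, far=0.56; AND[max(0, a+b−1)] → w = 0.15
R4: ¬far=1−0.56=0.44, empty=0.33; AND[max(0, a+b−1)] → w = 0.00
Rules with consequent 'medium': {R1, R3} → strengths 0.55, 0.15
Aggregate via t-conorm [min(1, a+b)]: 0.70

0.70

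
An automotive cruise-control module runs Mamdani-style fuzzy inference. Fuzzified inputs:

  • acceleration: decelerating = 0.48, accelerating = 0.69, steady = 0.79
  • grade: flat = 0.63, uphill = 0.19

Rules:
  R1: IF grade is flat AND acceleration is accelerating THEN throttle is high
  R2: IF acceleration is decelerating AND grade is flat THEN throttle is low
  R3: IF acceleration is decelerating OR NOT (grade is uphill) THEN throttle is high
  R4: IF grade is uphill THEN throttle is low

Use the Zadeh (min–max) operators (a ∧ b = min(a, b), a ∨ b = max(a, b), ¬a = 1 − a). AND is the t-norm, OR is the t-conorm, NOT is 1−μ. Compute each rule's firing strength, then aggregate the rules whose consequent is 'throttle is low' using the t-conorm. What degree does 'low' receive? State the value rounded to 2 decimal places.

0.48

R1: flat=0.63, accelerating=0.69; AND[min(a, b)] → w = 0.63
R2: decelerating=0.48, flat=0.63; AND[min(a, b)] → w = 0.48
R3: decelerating=0.48, ¬uphill=1−0.19=0.81; OR[max(a, b)] → w = 0.81
R4: uphill=0.19 → w = 0.19
Rules with consequent 'low': {R2, R4} → strengths 0.48, 0.19
Aggregate via t-conorm [max(a, b)]: 0.48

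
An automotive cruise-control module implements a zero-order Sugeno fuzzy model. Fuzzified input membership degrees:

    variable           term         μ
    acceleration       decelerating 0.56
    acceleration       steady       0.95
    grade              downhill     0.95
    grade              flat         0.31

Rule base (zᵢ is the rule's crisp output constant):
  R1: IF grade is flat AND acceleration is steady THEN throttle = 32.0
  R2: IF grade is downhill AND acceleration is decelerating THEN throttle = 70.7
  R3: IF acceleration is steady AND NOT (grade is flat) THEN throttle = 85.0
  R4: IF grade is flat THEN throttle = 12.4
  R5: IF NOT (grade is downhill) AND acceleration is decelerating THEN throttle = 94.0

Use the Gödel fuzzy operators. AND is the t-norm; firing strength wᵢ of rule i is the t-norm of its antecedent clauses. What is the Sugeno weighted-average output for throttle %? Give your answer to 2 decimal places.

R1 (z=32.0): flat=0.31, steady=0.95; AND[min(a, b)] → w = 0.31
R2 (z=70.7): downhill=0.95, decelerating=0.56; AND[min(a, b)] → w = 0.56
R3 (z=85.0): steady=0.95, ¬flat=1−0.31=0.69; AND[min(a, b)] → w = 0.69
R4 (z=12.4): flat=0.31 → w = 0.31
R5 (z=94.0): ¬downhill=1−0.95=0.05, decelerating=0.56; AND[min(a, b)] → w = 0.05
Weighted average = (0.31·32.0 + 0.56·70.7 + 0.69·85.0 + 0.31·12.4 + 0.05·94.0) / (0.31 + 0.56 + 0.69 + 0.31 + 0.05)
  = 116.7060 / 1.9200 = 60.78

60.78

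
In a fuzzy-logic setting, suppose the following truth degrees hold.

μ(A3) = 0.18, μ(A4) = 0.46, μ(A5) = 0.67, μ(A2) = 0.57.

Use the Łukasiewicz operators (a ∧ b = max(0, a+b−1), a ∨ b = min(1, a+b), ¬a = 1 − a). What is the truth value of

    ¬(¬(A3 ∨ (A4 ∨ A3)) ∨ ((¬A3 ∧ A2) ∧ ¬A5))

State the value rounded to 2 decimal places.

0.82

A4 ∨ A3 = min(1, a+b) on (0.46, 0.18) = 0.64
A3 ∨ (A4 ∨ A3) = min(1, a+b) on (0.18, 0.64) = 0.82
¬(A3 ∨ (A4 ∨ A3)) = 1 − 0.82 = 0.18
¬A3 = 1 − 0.18 = 0.82
¬A3 ∧ A2 = max(0, a+b−1) on (0.82, 0.57) = 0.39
¬A5 = 1 − 0.67 = 0.33
(¬A3 ∧ A2) ∧ ¬A5 = max(0, a+b−1) on (0.39, 0.33) = 0.00
¬(A3 ∨ (A4 ∨ A3)) ∨ ((¬A3 ∧ A2) ∧ ¬A5) = min(1, a+b) on (0.18, 0.00) = 0.18
¬(¬(A3 ∨ (A4 ∨ A3)) ∨ ((¬A3 ∧ A2) ∧ ¬A5)) = 1 − 0.18 = 0.82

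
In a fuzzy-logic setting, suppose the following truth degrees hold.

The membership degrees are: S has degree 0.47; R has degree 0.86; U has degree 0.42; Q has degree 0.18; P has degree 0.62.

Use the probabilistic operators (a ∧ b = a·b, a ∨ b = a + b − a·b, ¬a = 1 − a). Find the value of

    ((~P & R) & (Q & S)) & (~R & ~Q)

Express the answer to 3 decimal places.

~P = 1 − 0.6200 = 0.3800
~P & R = a·b on (0.3800, 0.8600) = 0.3268
Q & S = a·b on (0.1800, 0.4700) = 0.0846
(~P & R) & (Q & S) = a·b on (0.3268, 0.0846) = 0.0276
~R = 1 − 0.8600 = 0.1400
~Q = 1 − 0.1800 = 0.8200
~R & ~Q = a·b on (0.1400, 0.8200) = 0.1148
((~P & R) & (Q & S)) & (~R & ~Q) = a·b on (0.0276, 0.1148) = 0.0032

0.003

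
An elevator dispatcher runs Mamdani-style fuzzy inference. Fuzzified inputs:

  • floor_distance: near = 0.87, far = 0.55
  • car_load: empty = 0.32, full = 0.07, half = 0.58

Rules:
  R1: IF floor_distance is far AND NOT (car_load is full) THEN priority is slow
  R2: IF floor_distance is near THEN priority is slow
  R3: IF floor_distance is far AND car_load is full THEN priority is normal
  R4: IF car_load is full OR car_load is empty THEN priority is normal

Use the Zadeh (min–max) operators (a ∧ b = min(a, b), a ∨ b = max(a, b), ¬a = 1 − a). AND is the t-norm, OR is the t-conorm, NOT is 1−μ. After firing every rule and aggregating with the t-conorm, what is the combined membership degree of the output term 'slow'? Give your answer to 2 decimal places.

0.87

R1: far=0.55, ¬full=1−0.07=0.93; AND[min(a, b)] → w = 0.55
R2: near=0.87 → w = 0.87
R3: far=0.55, full=0.07; AND[min(a, b)] → w = 0.07
R4: full=0.07, empty=0.32; OR[max(a, b)] → w = 0.32
Rules with consequent 'slow': {R1, R2} → strengths 0.55, 0.87
Aggregate via t-conorm [max(a, b)]: 0.87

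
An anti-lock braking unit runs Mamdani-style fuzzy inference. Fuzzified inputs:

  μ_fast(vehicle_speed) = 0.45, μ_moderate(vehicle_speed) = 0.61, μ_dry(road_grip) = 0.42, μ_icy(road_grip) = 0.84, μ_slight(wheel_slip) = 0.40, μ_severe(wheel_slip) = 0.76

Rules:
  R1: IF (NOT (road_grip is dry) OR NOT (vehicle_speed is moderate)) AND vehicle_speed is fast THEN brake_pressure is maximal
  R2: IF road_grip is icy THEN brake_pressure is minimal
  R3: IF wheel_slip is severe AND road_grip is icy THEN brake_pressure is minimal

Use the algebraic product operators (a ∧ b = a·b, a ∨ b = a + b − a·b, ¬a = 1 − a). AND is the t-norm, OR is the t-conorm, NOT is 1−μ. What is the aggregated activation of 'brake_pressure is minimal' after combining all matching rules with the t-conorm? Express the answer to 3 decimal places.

R1: (¬dry=1−0.42=0.58 OR ¬moderate=1−0.61=0.39) = 0.7438; AND[a·b] with fast=0.45 → w = 0.3347
R2: icy=0.84 → w = 0.8400
R3: severe=0.76, icy=0.84; AND[a·b] → w = 0.6384
Rules with consequent 'minimal': {R2, R3} → strengths 0.8400, 0.6384
Aggregate via t-conorm [a + b − a·b]: 0.9421

0.942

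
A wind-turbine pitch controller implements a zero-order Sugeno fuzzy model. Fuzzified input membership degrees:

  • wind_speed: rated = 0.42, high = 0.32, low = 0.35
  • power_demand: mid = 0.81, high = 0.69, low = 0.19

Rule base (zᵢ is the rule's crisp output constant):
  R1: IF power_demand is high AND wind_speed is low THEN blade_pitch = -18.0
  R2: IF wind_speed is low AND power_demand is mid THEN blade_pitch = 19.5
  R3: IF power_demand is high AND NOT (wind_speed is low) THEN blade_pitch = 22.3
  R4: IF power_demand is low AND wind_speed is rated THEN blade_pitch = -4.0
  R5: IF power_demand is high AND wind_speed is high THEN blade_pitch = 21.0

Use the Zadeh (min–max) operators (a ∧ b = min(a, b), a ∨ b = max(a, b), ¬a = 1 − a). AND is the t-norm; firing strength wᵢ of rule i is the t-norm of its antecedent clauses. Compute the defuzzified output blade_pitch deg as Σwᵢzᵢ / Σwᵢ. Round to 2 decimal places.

R1 (z=-18.0): high=0.69, low=0.35; AND[min(a, b)] → w = 0.35
R2 (z=19.5): low=0.35, mid=0.81; AND[min(a, b)] → w = 0.35
R3 (z=22.3): high=0.69, ¬low=1−0.35=0.65; AND[min(a, b)] → w = 0.65
R4 (z=-4.0): low=0.19, rated=0.42; AND[min(a, b)] → w = 0.19
R5 (z=21.0): high=0.69, high=0.32; AND[min(a, b)] → w = 0.32
Weighted average = (0.35·-18.0 + 0.35·19.5 + 0.65·22.3 + 0.19·-4.0 + 0.32·21.0) / (0.35 + 0.35 + 0.65 + 0.19 + 0.32)
  = 20.9800 / 1.8600 = 11.28

11.28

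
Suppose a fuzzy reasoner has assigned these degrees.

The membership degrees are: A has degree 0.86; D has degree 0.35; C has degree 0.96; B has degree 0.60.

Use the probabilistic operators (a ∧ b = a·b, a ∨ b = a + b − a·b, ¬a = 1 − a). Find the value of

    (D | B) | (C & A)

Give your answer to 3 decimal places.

D | B = a + b − a·b on (0.3500, 0.6000) = 0.7400
C & A = a·b on (0.9600, 0.8600) = 0.8256
(D | B) | (C & A) = a + b − a·b on (0.7400, 0.8256) = 0.9547

0.955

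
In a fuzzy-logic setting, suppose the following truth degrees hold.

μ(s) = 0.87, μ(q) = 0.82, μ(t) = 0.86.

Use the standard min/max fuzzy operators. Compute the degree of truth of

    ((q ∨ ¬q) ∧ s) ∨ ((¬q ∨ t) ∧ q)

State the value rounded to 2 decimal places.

0.82

¬q = 1 − 0.82 = 0.18
q ∨ ¬q = max(a, b) on (0.82, 0.18) = 0.82
(q ∨ ¬q) ∧ s = min(a, b) on (0.82, 0.87) = 0.82
¬q = 1 − 0.82 = 0.18
¬q ∨ t = max(a, b) on (0.18, 0.86) = 0.86
(¬q ∨ t) ∧ q = min(a, b) on (0.86, 0.82) = 0.82
((q ∨ ¬q) ∧ s) ∨ ((¬q ∨ t) ∧ q) = max(a, b) on (0.82, 0.82) = 0.82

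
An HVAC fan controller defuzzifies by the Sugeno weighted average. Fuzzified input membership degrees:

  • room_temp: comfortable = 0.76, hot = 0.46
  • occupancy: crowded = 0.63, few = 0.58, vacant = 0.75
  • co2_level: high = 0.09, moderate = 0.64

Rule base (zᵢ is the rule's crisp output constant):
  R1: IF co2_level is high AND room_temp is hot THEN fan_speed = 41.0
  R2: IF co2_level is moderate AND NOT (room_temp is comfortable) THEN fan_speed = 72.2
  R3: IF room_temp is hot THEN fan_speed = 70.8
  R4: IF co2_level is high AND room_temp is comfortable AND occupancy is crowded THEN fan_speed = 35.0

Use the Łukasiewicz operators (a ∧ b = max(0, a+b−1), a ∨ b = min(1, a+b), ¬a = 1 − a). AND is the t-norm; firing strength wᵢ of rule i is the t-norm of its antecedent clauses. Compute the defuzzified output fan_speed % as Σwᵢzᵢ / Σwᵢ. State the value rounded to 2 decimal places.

70.80

R1 (z=41.0): high=0.09, hot=0.46; AND[max(0, a+b−1)] → w = 0.00
R2 (z=72.2): moderate=0.64, ¬comfortable=1−0.76=0.24; AND[max(0, a+b−1)] → w = 0.00
R3 (z=70.8): hot=0.46 → w = 0.46
R4 (z=35.0): high=0.09, comfortable=0.76, crowded=0.63; AND[max(0, a+b−1)] → w = 0.00
Weighted average = (0.00·41.0 + 0.00·72.2 + 0.46·70.8 + 0.00·35.0) / (0.00 + 0.00 + 0.46 + 0.00)
  = 32.5680 / 0.4600 = 70.80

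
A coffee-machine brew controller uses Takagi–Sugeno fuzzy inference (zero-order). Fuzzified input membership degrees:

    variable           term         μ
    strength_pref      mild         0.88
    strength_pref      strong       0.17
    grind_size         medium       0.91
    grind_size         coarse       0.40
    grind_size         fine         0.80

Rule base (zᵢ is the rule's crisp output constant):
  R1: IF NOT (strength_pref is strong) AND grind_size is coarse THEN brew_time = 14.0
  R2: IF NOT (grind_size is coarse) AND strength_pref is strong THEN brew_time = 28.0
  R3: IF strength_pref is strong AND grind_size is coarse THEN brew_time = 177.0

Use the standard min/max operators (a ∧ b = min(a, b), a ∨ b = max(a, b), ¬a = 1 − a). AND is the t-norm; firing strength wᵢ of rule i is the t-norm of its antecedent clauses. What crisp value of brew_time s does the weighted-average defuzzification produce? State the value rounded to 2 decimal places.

R1 (z=14.0): ¬strong=1−0.17=0.83, coarse=0.40; AND[min(a, b)] → w = 0.40
R2 (z=28.0): ¬coarse=1−0.40=0.60, strong=0.17; AND[min(a, b)] → w = 0.17
R3 (z=177.0): strong=0.17, coarse=0.40; AND[min(a, b)] → w = 0.17
Weighted average = (0.40·14.0 + 0.17·28.0 + 0.17·177.0) / (0.40 + 0.17 + 0.17)
  = 40.4500 / 0.7400 = 54.66

54.66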